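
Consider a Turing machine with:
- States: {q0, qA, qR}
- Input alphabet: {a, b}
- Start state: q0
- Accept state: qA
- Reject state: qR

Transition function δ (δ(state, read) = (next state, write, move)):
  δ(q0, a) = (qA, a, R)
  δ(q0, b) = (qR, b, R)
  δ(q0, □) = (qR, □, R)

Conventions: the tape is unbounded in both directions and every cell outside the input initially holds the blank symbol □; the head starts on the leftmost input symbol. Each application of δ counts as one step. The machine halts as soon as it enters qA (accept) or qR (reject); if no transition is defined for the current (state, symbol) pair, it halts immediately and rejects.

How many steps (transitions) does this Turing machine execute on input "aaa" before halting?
Step 0: [q0]aaa (head at position 0)
Step 1: δ(q0, a) = (qA, a, R)  ⊢  a[qA]aa (head at position 1)
The machine is in qA, so it halts and accepts.
Number of transitions executed: 1.

Final answer: 1 steps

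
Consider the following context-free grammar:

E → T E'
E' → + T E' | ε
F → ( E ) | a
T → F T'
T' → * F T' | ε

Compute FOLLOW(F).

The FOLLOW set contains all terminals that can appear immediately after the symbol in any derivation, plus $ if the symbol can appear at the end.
Useful FIRST sets: FIRST(E') = {+, ε}, FIRST(T') = {*, ε} (both E' and T' are nullable).
FOLLOW(E): E is the start symbol → $; E appears in F → ( E ) followed by ')' → FOLLOW(E) = {), $}.
FOLLOW(E'): E' appears at the right end of E → T E' and of E' → + T E', so FOLLOW(E') ⊇ FOLLOW(E) (the second occurrence adds nothing new). FOLLOW(E') = {), $}.
FOLLOW(T): in E → T E' and E' → + T E', T is followed by E': add FIRST(E') minus ε = {+}; since E' is nullable, also add FOLLOW(E) and FOLLOW(E') = {), $}. FOLLOW(T) = {+, ), $}.
FOLLOW(T'): T' appears at the right end of T → F T' and of T' → * F T', so FOLLOW(T') = FOLLOW(T) = {+, ), $}.
FOLLOW(F): in T → F T' and T' → * F T', F is followed by T': add FIRST(T') minus ε = {*}; since T' is nullable, also add FOLLOW(T) and FOLLOW(T') = {+, ), $}. FOLLOW(F) = {*, +, ), $}.

Final answer: {$, ), *, +}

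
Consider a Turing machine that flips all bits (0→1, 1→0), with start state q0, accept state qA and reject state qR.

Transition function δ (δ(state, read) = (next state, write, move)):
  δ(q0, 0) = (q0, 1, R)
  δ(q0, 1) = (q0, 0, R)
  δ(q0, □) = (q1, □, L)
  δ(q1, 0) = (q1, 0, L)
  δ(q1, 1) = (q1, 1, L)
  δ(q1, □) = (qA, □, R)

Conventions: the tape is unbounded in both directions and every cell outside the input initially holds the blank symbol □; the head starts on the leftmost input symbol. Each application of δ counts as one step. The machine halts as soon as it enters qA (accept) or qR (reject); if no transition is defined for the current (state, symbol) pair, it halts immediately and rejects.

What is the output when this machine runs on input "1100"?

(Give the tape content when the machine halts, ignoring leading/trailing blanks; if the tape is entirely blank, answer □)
Step 0: [q0]1100 (head at position 0)
Step 1: δ(q0, 1) = (q0, 0, R)  ⊢  0[q0]100 (head at position 1)
Step 2: δ(q0, 1) = (q0, 0, R)  ⊢  00[q0]00 (head at position 2)
Step 3: δ(q0, 0) = (q0, 1, R)  ⊢  001[q0]0 (head at position 3)
Step 4: δ(q0, 0) = (q0, 1, R)  ⊢  0011[q0]□ (head at position 4)
Step 5: δ(q0, □) = (q1, □, L)  ⊢  001[q1]1□ (head at position 3)
Step 6: δ(q1, 1) = (q1, 1, L)  ⊢  00[q1]11□ (head at position 2)
Step 7: δ(q1, 1) = (q1, 1, L)  ⊢  0[q1]011□ (head at position 1)
Step 8: δ(q1, 0) = (q1, 0, L)  ⊢  [q1]0011□ (head at position 0)
Step 9: δ(q1, 0) = (q1, 0, L)  ⊢  [q1]□0011□ (head at position -1)
Step 10: δ(q1, □) = (qA, □, R)  ⊢  □[qA]0011□ (head at position 0)
The machine is in qA, so it halts and accepts.
Tape content when halted (ignoring surrounding blanks): 0011

Final answer: Output: 0011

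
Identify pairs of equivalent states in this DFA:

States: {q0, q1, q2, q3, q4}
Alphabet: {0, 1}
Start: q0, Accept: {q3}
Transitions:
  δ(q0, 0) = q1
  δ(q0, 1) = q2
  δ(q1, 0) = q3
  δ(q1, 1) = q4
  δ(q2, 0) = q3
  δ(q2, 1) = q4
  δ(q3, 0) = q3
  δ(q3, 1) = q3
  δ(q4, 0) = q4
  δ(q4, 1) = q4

Using the table-filling algorithm:
Round 0 – mark pairs where exactly one state is accepting: (q0,q3), (q1,q3), (q2,q3), (q3,q4)
Round 1 – newly marked: (q0,q1) [on 0: q1 vs q3, already marked]; (q0,q2) [on 0: q1 vs q3, already marked]; (q1,q4) [on 0: q3 vs q4, already marked]; (q2,q4) [on 0: q3 vs q4, already marked]
Round 2 – newly marked: (q0,q4) [on 0: q1 vs q4, already marked]
No further pairs can be marked.
(q1, q2) unmarked: δ(q1,0)=q3, δ(q2,0)=q3; δ(q1,1)=q4, δ(q2,1)=q4 → equivalent
Equivalent pairs: (q1, q2)

Final answer: Equivalent pairs: (q1, q2)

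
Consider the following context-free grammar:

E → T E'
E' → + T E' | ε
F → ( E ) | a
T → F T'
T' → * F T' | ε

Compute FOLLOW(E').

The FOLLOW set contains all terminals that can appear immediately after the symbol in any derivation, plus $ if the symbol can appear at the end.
Useful FIRST sets: FIRST(E') = {+, ε}, FIRST(T') = {*, ε} (both E' and T' are nullable).
FOLLOW(E): E is the start symbol → $; E appears in F → ( E ) followed by ')' → FOLLOW(E) = {), $}.
FOLLOW(E'): E' appears at the right end of E → T E' and of E' → + T E', so FOLLOW(E') ⊇ FOLLOW(E) (the second occurrence adds nothing new). FOLLOW(E') = {), $}.

Final answer: {$, )}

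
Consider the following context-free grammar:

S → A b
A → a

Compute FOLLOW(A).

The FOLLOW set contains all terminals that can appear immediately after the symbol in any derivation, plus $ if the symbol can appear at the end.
A occurs only in S → A b, where it is immediately followed by the terminal b. So FOLLOW(A) = {b}.

Final answer: {b}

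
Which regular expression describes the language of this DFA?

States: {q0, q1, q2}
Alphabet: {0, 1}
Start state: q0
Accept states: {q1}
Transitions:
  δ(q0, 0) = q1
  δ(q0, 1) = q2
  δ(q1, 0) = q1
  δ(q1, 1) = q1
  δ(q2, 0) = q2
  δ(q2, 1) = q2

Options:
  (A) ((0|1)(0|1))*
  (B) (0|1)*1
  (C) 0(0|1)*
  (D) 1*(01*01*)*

Testing sample strings against the DFA:
  '1100' -> rejected
  '10010' -> rejected
  '01110' -> accepted
  '10' -> rejected
Checking each option for a counterexample:
  (A) ((0|1)(0|1))*: ε is rejected by the DFA but matches the regex → eliminated
  (B) (0|1)*1: '0' is accepted by the DFA but does not match the regex → eliminated
  (C) 0(0|1)*: agrees with the DFA on all strings of length ≤ 4
  (D) 1*(01*01*)*: ε is rejected by the DFA but matches the regex → eliminated
Only (C) 0(0|1)* is consistent with the DFA.

Final answer: (C) 0(0|1)*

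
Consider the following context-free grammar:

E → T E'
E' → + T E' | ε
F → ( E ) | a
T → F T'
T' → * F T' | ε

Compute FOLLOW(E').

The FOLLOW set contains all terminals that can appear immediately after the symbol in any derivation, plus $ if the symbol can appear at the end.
Useful FIRST sets: FIRST(E') = {+, ε}, FIRST(T') = {*, ε} (both E' and T' are nullable).
FOLLOW(E): E is the start symbol → $; E appears in F → ( E ) followed by ')' → FOLLOW(E) = {), $}.
FOLLOW(E'): E' appears at the right end of E → T E' and of E' → + T E', so FOLLOW(E') ⊇ FOLLOW(E) (the second occurrence adds nothing new). FOLLOW(E') = {), $}.

Final answer: {$, )}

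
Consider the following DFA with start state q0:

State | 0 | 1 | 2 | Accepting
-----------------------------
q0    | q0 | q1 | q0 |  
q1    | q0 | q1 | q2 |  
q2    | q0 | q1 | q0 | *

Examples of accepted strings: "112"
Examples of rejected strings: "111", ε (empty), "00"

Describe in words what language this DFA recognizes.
strings over {0,1,2} ending with '12'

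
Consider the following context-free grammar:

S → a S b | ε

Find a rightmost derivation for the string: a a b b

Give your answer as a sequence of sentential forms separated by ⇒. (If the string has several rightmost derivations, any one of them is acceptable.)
Start with S.
Step 1: the rightmost non-terminal is S; apply S → a S b:  a S b
Step 2: the rightmost non-terminal is S; apply S → a S b:  a a S b b
Step 3: the rightmost non-terminal is S; apply S → ε:  a a b b

Final answer: S ⇒ a S b ⇒ a a S b b ⇒ a a b b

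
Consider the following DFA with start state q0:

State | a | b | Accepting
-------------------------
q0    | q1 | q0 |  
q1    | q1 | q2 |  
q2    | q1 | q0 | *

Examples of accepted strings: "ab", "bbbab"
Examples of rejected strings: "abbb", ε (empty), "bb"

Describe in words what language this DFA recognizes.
strings over {a,b} ending with 'ab'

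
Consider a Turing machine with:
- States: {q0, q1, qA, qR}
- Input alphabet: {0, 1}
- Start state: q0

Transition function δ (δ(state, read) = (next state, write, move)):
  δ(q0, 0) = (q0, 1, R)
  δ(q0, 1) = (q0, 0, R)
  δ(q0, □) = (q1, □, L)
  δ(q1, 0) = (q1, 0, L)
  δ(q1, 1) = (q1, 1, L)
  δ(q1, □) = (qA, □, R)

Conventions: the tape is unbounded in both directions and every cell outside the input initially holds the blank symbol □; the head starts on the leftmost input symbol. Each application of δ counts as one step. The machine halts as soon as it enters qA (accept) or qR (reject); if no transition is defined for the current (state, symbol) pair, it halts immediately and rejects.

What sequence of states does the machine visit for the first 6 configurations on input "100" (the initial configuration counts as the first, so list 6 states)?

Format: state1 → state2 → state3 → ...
Step 0: [q0]100 (head at position 0)
Step 1: δ(q0, 1) = (q0, 0, R)  ⊢  0[q0]00 (head at position 1)
Step 2: δ(q0, 0) = (q0, 1, R)  ⊢  01[q0]0 (head at position 2)
Step 3: δ(q0, 0) = (q0, 1, R)  ⊢  011[q0]□ (head at position 3)
Step 4: δ(q0, □) = (q1, □, L)  ⊢  01[q1]1□ (head at position 2)
Step 5: δ(q1, 1) = (q1, 1, L)  ⊢  0[q1]11□ (head at position 1)
Reading off the states of these 6 configurations: q0 → q0 → q0 → q0 → q1 → q1

Final answer: q0 → q0 → q0 → q0 → q1 → q1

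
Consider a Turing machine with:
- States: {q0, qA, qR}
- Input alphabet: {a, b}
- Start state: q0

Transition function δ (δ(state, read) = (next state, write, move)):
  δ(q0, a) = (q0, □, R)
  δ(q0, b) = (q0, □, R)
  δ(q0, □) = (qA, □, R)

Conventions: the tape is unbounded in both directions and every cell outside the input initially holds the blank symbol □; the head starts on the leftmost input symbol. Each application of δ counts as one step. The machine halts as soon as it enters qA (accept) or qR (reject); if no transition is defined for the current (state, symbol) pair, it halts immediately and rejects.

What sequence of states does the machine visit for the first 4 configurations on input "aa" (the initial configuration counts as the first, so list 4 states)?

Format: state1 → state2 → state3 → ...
Step 0: [q0]aa (head at position 0)
Step 1: δ(q0, a) = (q0, □, R)  ⊢  □[q0]a (head at position 1)
Step 2: δ(q0, a) = (q0, □, R)  ⊢  □□[q0]□ (head at position 2)
Step 3: δ(q0, □) = (qA, □, R)  ⊢  □□□[qA]□ (head at position 3)
Reading off the states of these 4 configurations: q0 → q0 → q0 → qA

Final answer: q0 → q0 → q0 → qA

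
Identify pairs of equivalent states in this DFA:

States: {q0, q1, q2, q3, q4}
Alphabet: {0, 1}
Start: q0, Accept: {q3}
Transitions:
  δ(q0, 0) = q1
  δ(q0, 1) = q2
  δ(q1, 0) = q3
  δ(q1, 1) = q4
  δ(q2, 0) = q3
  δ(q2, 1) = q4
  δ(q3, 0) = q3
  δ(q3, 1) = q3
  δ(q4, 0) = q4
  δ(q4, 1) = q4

Using the table-filling algorithm:
Round 0 – mark pairs where exactly one state is accepting: (q0,q3), (q1,q3), (q2,q3), (q3,q4)
Round 1 – newly marked: (q0,q1) [on 0: q1 vs q3, already marked]; (q0,q2) [on 0: q1 vs q3, already marked]; (q1,q4) [on 0: q3 vs q4, already marked]; (q2,q4) [on 0: q3 vs q4, already marked]
Round 2 – newly marked: (q0,q4) [on 0: q1 vs q4, already marked]
No further pairs can be marked.
(q1, q2) unmarked: δ(q1,0)=q3, δ(q2,0)=q3; δ(q1,1)=q4, δ(q2,1)=q4 → equivalent
Equivalent pairs: (q1, q2)

Final answer: Equivalent pairs: (q1, q2)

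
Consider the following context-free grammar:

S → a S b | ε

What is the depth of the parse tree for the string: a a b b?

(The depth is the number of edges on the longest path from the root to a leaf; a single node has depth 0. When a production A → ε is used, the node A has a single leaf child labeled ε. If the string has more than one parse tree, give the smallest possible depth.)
The only parse tree applies S → a S b 2 times (once per matching a…b pair) and then S → ε.
The S nodes sit at depths 0, 1, …, 2; the innermost S (depth 2) has the single child ε at depth 3.
The terminal leaves a, b are at depths 1..2, so the longest root-to-leaf path is S → S → … → S → ε with 3 edges.
Depth = 3.

Final answer: 3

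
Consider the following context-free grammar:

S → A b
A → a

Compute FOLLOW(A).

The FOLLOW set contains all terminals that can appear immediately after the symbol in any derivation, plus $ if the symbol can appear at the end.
A occurs only in S → A b, where it is immediately followed by the terminal b. So FOLLOW(A) = {b}.

Final answer: {b}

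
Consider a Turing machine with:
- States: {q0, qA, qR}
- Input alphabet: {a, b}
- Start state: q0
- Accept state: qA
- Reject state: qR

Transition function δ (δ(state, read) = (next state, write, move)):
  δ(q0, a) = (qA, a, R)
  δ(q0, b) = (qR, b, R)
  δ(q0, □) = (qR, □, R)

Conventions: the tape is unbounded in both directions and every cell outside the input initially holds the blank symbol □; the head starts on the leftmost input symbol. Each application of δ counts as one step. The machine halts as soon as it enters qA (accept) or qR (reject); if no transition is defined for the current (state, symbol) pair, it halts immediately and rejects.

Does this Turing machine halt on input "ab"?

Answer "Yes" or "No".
Step 0: [q0]ab (head at position 0)
Step 1: δ(q0, a) = (qA, a, R)  ⊢  a[qA]b (head at position 1)
The machine is in qA, so it halts and accepts.
It halts after 1 steps.

Final answer: Yes - halts after 1 steps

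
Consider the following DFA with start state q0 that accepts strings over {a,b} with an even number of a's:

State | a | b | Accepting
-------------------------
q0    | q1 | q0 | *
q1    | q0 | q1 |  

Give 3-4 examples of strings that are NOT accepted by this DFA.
Any strings that end in a non-accepting state work; for example:
"aaa": q0 → q1 → q0 → q1; q1 is not accepting → rejected
"bab": q0 → q0 → q1 → q1; q1 is not accepting → rejected
"aaba": q0 → q1 → q0 → q0 → q1; q1 is not accepting → rejected
"abbb": q0 → q1 → q1 → q1 → q1; q1 is not accepting → rejected

Final answer: "aaa", "bab", "aaba", "abbb"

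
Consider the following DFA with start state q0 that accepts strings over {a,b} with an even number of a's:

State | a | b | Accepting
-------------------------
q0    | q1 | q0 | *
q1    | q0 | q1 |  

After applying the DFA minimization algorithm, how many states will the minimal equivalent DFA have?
All 2 states are reachable from q0, so none can be removed as unreachable.
Table-filling: first mark every (accepting, non-accepting) pair as distinguishable (accepting: {q0}; non-accepting: {q1}).
Every pair of states is distinguishable, so the DFA is already minimal.
Equivalence classes: {q0}, {q1} → 2 states.

Final answer: 2 states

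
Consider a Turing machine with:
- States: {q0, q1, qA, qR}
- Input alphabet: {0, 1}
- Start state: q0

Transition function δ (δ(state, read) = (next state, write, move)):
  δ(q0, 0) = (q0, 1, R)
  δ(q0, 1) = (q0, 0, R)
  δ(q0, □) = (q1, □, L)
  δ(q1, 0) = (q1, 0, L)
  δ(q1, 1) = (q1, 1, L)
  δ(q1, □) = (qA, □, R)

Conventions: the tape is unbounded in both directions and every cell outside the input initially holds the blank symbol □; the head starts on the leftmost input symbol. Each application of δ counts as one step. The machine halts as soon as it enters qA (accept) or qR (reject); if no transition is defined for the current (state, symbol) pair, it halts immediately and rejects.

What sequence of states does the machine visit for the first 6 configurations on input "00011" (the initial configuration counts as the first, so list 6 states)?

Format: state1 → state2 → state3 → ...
Step 0: [q0]00011 (head at position 0)
Step 1: δ(q0, 0) = (q0, 1, R)  ⊢  1[q0]0011 (head at position 1)
Step 2: δ(q0, 0) = (q0, 1, R)  ⊢  11[q0]011 (head at position 2)
Step 3: δ(q0, 0) = (q0, 1, R)  ⊢  111[q0]11 (head at position 3)
Step 4: δ(q0, 1) = (q0, 0, R)  ⊢  1110[q0]1 (head at position 4)
Step 5: δ(q0, 1) = (q0, 0, R)  ⊢  11100[q0]□ (head at position 5)
Reading off the states of these 6 configurations: q0 → q0 → q0 → q0 → q0 → q0

Final answer: q0 → q0 → q0 → q0 → q0 → q0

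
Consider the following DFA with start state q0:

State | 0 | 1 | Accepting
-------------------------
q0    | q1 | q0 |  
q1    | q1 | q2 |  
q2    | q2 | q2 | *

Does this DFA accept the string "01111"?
Start in q0.
Read '0': q0 → q1
Read '1': q1 → q2
Read '1': q2 → q2
Read '1': q2 → q2
Read '1': q2 → q2
Final state q2 is accepting, so the string is accepted.

Final answer: Yes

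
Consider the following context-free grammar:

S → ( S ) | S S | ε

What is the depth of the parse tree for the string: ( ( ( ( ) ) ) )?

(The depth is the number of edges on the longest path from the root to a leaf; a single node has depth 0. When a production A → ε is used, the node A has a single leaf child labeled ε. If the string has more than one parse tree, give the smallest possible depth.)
The string is 4 nested pairs. The shallowest parse tree applies S → ( S ) 4 times (one node per nested pair, each a child of the previous) and then S → ε in the middle.
S nodes at depths 0..4, ε leaf at depth 5; parentheses leaves are at depths 1..4.
(Using S → S S with an S → ε child anywhere only adds levels, so it cannot give a shallower tree.)
Depth = 5.

Final answer: 5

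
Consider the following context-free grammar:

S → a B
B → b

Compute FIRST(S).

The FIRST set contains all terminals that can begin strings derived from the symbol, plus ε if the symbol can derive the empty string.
S has the single production S → a B, whose right-hand side begins with the terminal a. So FIRST(S) = {a}.

Final answer: {a}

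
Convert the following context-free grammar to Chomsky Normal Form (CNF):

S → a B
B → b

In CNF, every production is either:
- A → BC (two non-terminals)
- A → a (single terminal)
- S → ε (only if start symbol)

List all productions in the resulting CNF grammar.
The grammar has no ε-productions or unit productions to eliminate.
S → a B has terminal a in a right-hand side of length ≥ 2: introduce T_a → a and use T_a in place of a.
B → b is already in CNF (single terminal) – keep it.
S → a B becomes S → T_a B.
Resulting CNF grammar (3 productions): T_a → a; B → b; S → T_a B

Final answer: T_a → a; B → b; S → T_a B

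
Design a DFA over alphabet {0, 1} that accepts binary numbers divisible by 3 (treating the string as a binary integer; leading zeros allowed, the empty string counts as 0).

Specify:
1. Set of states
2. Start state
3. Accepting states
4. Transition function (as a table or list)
One valid DFA (any DFA recognizing the same language is acceptable):
States: {q0, q1, q2}
Start: q0
Accepting: {q0}
Transitions (accepting states marked with *):
State | 0 | 1 | Accepting
-------------------------
q0    | q0 | q1 | *
q1    | q2 | q0 |  
q2    | q1 | q2 |  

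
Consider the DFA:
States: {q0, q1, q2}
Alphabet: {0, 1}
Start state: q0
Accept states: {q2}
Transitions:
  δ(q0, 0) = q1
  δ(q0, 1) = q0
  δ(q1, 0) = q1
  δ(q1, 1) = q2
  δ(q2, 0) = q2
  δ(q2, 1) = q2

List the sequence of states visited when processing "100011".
Starting at q0
Read '1': q0 -> q0
Read '0': q0 -> q1
Read '0': q1 -> q1
Read '0': q1 -> q1
Read '1': q1 -> q2
Read '1': q2 -> q2

Final answer: q0 -> q0 -> q1 -> q1 -> q1 -> q2 -> q2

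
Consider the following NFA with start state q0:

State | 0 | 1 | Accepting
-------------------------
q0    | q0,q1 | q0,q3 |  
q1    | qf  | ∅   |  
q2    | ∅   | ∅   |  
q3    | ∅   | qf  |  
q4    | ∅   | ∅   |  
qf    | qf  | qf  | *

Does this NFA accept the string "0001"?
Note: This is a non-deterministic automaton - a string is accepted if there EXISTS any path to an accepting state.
Track the set of states the NFA could be in: start {q0}
Read '0': {q0} → {q0, q1}
Read '0': {q0, q1} → {q0, q1, qf}
Read '0': {q0, q1, qf} → {q0, q1, qf}
Read '1': {q0, q1, qf} → {q0, q3, qf}
Final set {q0, q3, qf} contains accepting state(s) {qf} → accepted.

Final answer: Yes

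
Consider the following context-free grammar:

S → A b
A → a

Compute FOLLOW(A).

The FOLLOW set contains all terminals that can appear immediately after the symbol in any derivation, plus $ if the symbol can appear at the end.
A occurs only in S → A b, where it is immediately followed by the terminal b. So FOLLOW(A) = {b}.

Final answer: {b}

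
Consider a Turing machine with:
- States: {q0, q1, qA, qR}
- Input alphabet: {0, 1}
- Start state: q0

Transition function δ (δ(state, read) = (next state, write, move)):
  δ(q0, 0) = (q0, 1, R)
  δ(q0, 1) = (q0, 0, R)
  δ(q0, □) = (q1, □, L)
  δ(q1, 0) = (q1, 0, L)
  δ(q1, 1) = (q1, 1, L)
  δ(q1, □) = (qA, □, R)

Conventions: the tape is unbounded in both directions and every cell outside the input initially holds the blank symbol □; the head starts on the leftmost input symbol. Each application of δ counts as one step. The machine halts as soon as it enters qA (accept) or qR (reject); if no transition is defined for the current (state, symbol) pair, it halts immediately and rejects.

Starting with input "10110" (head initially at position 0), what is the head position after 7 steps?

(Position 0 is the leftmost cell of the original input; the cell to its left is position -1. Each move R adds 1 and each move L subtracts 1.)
Step 0: [q0]10110 (head at position 0)
Step 1: δ(q0, 1) = (q0, 0, R)  ⊢  0[q0]0110 (head at position 1)
Step 2: δ(q0, 0) = (q0, 1, R)  ⊢  01[q0]110 (head at position 2)
Step 3: δ(q0, 1) = (q0, 0, R)  ⊢  010[q0]10 (head at position 3)
Step 4: δ(q0, 1) = (q0, 0, R)  ⊢  0100[q0]0 (head at position 4)
Step 5: δ(q0, 0) = (q0, 1, R)  ⊢  01001[q0]□ (head at position 5)
Step 6: δ(q0, □) = (q1, □, L)  ⊢  0100[q1]1□ (head at position 4)
Step 7: δ(q1, 1) = (q1, 1, L)  ⊢  010[q1]01□ (head at position 3)
Head position after 7 steps: 3

Final answer: Position 3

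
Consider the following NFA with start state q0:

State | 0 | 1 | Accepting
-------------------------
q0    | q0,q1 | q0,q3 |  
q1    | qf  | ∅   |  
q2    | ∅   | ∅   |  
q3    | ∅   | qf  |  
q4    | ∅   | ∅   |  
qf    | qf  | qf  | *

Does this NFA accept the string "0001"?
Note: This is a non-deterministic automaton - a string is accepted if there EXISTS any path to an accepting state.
Track the set of states the NFA could be in: start {q0}
Read '0': {q0} → {q0, q1}
Read '0': {q0, q1} → {q0, q1, qf}
Read '0': {q0, q1, qf} → {q0, q1, qf}
Read '1': {q0, q1, qf} → {q0, q3, qf}
Final set {q0, q3, qf} contains accepting state(s) {qf} → accepted.

Final answer: Yes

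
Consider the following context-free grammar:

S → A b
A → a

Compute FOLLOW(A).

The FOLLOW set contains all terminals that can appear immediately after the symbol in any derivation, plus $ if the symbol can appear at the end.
A occurs only in S → A b, where it is immediately followed by the terminal b. So FOLLOW(A) = {b}.

Final answer: {b}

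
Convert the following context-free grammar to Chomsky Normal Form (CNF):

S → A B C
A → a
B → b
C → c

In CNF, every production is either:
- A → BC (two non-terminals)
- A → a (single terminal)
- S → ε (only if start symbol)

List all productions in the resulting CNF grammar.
The grammar has no ε-productions or unit productions to eliminate.
A → a is already in CNF (single terminal) – keep it.
B → b is already in CNF (single terminal) – keep it.
C → c is already in CNF (single terminal) – keep it.
S → A B C has 3 symbols on the right: break it into binary productions S → A X0, X0 → B C.
Resulting CNF grammar (5 productions): A → a; B → b; C → c; S → A X0; X0 → B C

Final answer: A → a; B → b; C → c; S → A X0; X0 → B C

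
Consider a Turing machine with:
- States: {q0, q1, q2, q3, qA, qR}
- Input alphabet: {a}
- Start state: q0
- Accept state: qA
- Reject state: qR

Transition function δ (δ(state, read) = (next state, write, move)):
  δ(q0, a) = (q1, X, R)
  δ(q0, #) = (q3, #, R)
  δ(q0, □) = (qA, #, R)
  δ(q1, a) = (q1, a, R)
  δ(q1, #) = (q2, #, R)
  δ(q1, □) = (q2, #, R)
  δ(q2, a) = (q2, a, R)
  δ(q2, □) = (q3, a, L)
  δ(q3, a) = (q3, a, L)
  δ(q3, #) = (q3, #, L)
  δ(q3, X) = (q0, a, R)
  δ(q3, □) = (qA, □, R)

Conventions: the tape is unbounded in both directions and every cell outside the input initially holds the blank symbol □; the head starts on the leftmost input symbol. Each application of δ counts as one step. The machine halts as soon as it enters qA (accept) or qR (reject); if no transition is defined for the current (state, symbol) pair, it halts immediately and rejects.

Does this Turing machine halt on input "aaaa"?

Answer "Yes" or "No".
Trace (configuration after each step, as tape_left[state]tape_right with head position):
Step 0: [q0]aaaa (head at position 0)
Step 1: X[q1]aaa (head 1)
Step 2: Xa[q1]aa (head 2)
Step 3: Xaa[q1]a (head 3)
Step 4: Xaaa[q1]□ (head 4)
Step 5: Xaaa#[q2]□ (head 5)
Step 6: Xaaa[q3]#a (head 4)
Step 7: Xaa[q3]a#a (head 3)
Step 8: Xa[q3]aa#a (head 2)
Step 9: X[q3]aaa#a (head 1)
Step 10: [q3]Xaaa#a (head 0)
Step 11: a[q0]aaa#a (head 1)
Step 12: aX[q1]aa#a (head 2)
Step 13: aXa[q1]a#a (head 3)
Step 14: aXaa[q1]#a (head 4)
Step 15: aXaa#[q2]a (head 5)
Step 16: aXaa#a[q2]□ (head 6)
Step 17: aXaa#[q3]aa (head 5)
Step 18: aXaa[q3]#aa (head 4)
Step 19: aXa[q3]a#aa (head 3)
Step 20: aX[q3]aa#aa (head 2)
Step 21: a[q3]Xaa#aa (head 1)
Step 22: aa[q0]aa#aa (head 2)
Step 23: aaX[q1]a#aa (head 3)
Step 24: aaXa[q1]#aa (head 4)
Step 25: aaXa#[q2]aa (head 5)
Step 26: aaXa#a[q2]a (head 6)
Step 27: aaXa#aa[q2]□ (head 7)
Step 28: aaXa#a[q3]aa (head 6)
Step 29: aaXa#[q3]aaa (head 5)
Step 30: aaXa[q3]#aaa (head 4)
Step 31: aaX[q3]a#aaa (head 3)
Step 32: aa[q3]Xa#aaa (head 2)
Step 33: aaa[q0]a#aaa (head 3)
Step 34: aaaX[q1]#aaa (head 4)
Step 35: aaaX#[q2]aaa (head 5)
Step 36: aaaX#a[q2]aa (head 6)
Step 37: aaaX#aa[q2]a (head 7)
Step 38: aaaX#aaa[q2]□ (head 8)
Step 39: aaaX#aa[q3]aa (head 7)
Step 40: aaaX#a[q3]aaa (head 6)
Step 41: aaaX#[q3]aaaa (head 5)
Step 42: aaaX[q3]#aaaa (head 4)
Step 43: aaa[q3]X#aaaa (head 3)
Step 44: aaaa[q0]#aaaa (head 4)
Step 45: aaaa#[q3]aaaa (head 5)
Step 46: aaaa[q3]#aaaa (head 4)
Step 47: aaa[q3]a#aaaa (head 3)
Step 48: aa[q3]aa#aaaa (head 2)
Step 49: a[q3]aaa#aaaa (head 1)
Step 50: [q3]aaaa#aaaa (head 0)
Step 51: [q3]□aaaa#aaaa (head -1)
Step 52: □[qA]aaaa#aaaa (head 0)
The machine is in qA, so it halts and accepts.
It halts after 52 steps.

Final answer: Yes - halts after 52 steps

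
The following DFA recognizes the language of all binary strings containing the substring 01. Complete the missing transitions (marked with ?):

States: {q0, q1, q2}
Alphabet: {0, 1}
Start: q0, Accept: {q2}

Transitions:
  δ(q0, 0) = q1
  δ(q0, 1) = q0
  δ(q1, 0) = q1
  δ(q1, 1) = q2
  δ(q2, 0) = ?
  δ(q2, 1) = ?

What each state remembers (consistent with the given transitions and accept states):
  q0: 01 not seen yet and the last symbol was not 0
  q1: 01 not seen yet and the last symbol was 0
  q2: the substring 01 has already been seen
Filling in the missing entries:
  δ(q2, 0): in q2 (the substring 01 has already been seen), after reading 0 we have: the substring 01 has already been seen → q2
  δ(q2, 1): in q2 (the substring 01 has already been seen), after reading 1 we have: the substring 01 has already been seen → q2

Final answer: δ(q2, 0) = q2; δ(q2, 1) = q2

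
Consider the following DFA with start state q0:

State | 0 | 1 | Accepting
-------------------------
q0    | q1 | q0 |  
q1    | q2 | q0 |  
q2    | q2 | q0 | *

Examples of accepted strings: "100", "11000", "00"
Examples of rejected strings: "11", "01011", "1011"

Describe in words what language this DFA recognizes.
binary strings ending with '00'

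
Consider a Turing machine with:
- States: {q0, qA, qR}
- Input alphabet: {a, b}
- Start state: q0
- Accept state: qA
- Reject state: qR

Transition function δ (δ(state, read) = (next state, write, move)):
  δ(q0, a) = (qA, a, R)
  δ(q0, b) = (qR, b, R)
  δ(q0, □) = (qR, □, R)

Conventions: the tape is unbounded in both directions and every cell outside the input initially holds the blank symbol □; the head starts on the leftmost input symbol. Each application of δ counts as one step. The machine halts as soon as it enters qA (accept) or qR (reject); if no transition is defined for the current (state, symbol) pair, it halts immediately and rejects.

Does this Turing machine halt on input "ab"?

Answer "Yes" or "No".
Step 0: [q0]ab (head at position 0)
Step 1: δ(q0, a) = (qA, a, R)  ⊢  a[qA]b (head at position 1)
The machine is in qA, so it halts and accepts.
It halts after 1 steps.

Final answer: Yes - halts after 1 steps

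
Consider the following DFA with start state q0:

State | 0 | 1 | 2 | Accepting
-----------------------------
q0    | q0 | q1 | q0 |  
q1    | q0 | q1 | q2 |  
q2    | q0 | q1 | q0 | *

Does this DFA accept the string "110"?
Start in q0.
Read '1': q0 → q1
Read '1': q1 → q1
Read '0': q1 → q0
Final state q0 is not accepting, so the string is rejected.

Final answer: No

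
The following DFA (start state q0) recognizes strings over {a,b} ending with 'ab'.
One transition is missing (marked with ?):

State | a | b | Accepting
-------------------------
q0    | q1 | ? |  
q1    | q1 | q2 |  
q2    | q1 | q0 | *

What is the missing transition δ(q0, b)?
q0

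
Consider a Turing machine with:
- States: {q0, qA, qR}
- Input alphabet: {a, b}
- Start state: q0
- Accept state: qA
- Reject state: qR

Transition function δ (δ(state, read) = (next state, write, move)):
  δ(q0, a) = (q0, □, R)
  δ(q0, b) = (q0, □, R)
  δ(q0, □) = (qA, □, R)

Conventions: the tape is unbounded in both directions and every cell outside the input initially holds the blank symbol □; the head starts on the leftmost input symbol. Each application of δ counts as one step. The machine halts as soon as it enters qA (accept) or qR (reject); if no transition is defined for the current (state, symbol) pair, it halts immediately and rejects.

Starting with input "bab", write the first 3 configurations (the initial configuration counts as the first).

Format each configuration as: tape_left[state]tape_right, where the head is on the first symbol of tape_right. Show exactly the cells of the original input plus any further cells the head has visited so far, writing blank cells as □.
Step 0: [q0]bab (head at position 0)
Step 1: δ(q0, b) = (q0, □, R)  ⊢  □[q0]ab (head at position 1)
Step 2: δ(q0, a) = (q0, □, R)  ⊢  □□[q0]b (head at position 2)

Final answer: [q0]bab ⊢ □[q0]ab ⊢ □□[q0]b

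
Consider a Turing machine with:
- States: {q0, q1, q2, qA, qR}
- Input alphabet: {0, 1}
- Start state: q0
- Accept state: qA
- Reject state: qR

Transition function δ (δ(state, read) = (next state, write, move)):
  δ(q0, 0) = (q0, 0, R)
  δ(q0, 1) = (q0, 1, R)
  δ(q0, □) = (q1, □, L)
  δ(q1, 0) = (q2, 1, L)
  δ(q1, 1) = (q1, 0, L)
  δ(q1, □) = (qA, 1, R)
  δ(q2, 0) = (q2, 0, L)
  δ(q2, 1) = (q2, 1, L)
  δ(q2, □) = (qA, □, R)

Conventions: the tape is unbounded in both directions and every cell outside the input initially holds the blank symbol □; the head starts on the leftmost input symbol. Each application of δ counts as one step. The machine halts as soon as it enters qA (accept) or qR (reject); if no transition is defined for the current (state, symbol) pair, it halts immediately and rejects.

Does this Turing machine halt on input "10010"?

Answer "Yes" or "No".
Step 0: [q0]10010 (head at position 0)
Step 1: δ(q0, 1) = (q0, 1, R)  ⊢  1[q0]0010 (head at position 1)
Step 2: δ(q0, 0) = (q0, 0, R)  ⊢  10[q0]010 (head at position 2)
Step 3: δ(q0, 0) = (q0, 0, R)  ⊢  100[q0]10 (head at position 3)
Step 4: δ(q0, 1) = (q0, 1, R)  ⊢  1001[q0]0 (head at position 4)
Step 5: δ(q0, 0) = (q0, 0, R)  ⊢  10010[q0]□ (head at position 5)
Step 6: δ(q0, □) = (q1, □, L)  ⊢  1001[q1]0□ (head at position 4)
Step 7: δ(q1, 0) = (q2, 1, L)  ⊢  100[q2]11□ (head at position 3)
Step 8: δ(q2, 1) = (q2, 1, L)  ⊢  10[q2]011□ (head at position 2)
Step 9: δ(q2, 0) = (q2, 0, L)  ⊢  1[q2]0011□ (head at position 1)
Step 10: δ(q2, 0) = (q2, 0, L)  ⊢  [q2]10011□ (head at position 0)
Step 11: δ(q2, 1) = (q2, 1, L)  ⊢  [q2]□10011□ (head at position -1)
Step 12: δ(q2, □) = (qA, □, R)  ⊢  □[qA]10011□ (head at position 0)
The machine is in qA, so it halts and accepts.
It halts after 12 steps.

Final answer: Yes - halts after 12 steps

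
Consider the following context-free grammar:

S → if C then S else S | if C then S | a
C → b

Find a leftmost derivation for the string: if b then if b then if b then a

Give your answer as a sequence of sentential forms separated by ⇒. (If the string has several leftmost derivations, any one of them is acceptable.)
Start with S.
Step 1: the leftmost non-terminal is S; apply S → if C then S:  if C then S
Step 2: the leftmost non-terminal is C; apply C → b:  if b then S
Step 3: the leftmost non-terminal is S; apply S → if C then S:  if b then if C then S
Step 4: the leftmost non-terminal is C; apply C → b:  if b then if b then S
Step 5: the leftmost non-terminal is S; apply S → if C then S:  if b then if b then if C then S
Step 6: the leftmost non-terminal is C; apply C → b:  if b then if b then if b then S
Step 7: the leftmost non-terminal is S; apply S → a:  if b then if b then if b then a

Final answer: S ⇒ if C then S ⇒ if b then S ⇒ if b then if C then S ⇒ if b then if b then S ⇒ if b then if b then if C then S ⇒ if b then if b then if b then S ⇒ if b then if b then if b then a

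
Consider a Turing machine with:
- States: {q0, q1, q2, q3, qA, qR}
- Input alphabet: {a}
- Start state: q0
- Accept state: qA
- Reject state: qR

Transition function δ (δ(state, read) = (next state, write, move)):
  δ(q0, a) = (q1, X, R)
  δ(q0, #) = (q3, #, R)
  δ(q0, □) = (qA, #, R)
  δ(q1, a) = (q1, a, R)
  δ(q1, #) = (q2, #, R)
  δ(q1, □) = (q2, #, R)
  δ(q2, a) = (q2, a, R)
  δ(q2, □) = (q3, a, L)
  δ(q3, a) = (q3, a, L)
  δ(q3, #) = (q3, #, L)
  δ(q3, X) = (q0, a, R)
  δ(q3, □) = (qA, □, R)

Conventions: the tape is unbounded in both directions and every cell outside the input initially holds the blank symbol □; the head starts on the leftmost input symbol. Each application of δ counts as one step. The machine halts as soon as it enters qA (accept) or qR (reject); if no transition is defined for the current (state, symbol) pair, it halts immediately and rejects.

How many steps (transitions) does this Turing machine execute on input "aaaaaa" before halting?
Trace (configuration after each step, as tape_left[state]tape_right with head position):
Step 0: [q0]aaaaaa (head at position 0)
Step 1: X[q1]aaaaa (head 1)
Step 2: Xa[q1]aaaa (head 2)
Step 3: Xaa[q1]aaa (head 3)
Step 4: Xaaa[q1]aa (head 4)
Step 5: Xaaaa[q1]a (head 5)
Step 6: Xaaaaa[q1]□ (head 6)
Step 7: Xaaaaa#[q2]□ (head 7)
Step 8: Xaaaaa[q3]#a (head 6)
Step 9: Xaaaa[q3]a#a (head 5)
Step 10: Xaaa[q3]aa#a (head 4)
Step 11: Xaa[q3]aaa#a (head 3)
Step 12: Xa[q3]aaaa#a (head 2)
Step 13: X[q3]aaaaa#a (head 1)
Step 14: [q3]Xaaaaa#a (head 0)
Step 15: a[q0]aaaaa#a (head 1)
Step 16: aX[q1]aaaa#a (head 2)
Step 17: aXa[q1]aaa#a (head 3)
Step 18: aXaa[q1]aa#a (head 4)
Step 19: aXaaa[q1]a#a (head 5)
Step 20: aXaaaa[q1]#a (head 6)
Step 21: aXaaaa#[q2]a (head 7)
Step 22: aXaaaa#a[q2]□ (head 8)
Step 23: aXaaaa#[q3]aa (head 7)
Step 24: aXaaaa[q3]#aa (head 6)
Step 25: aXaaa[q3]a#aa (head 5)
Step 26: aXaa[q3]aa#aa (head 4)
Step 27: aXa[q3]aaa#aa (head 3)
Step 28: aX[q3]aaaa#aa (head 2)
Step 29: a[q3]Xaaaa#aa (head 1)
Step 30: aa[q0]aaaa#aa (head 2)
Step 31: aaX[q1]aaa#aa (head 3)
Step 32: aaXa[q1]aa#aa (head 4)
Step 33: aaXaa[q1]a#aa (head 5)
Step 34: aaXaaa[q1]#aa (head 6)
Step 35: aaXaaa#[q2]aa (head 7)
Step 36: aaXaaa#a[q2]a (head 8)
Step 37: aaXaaa#aa[q2]□ (head 9)
Step 38: aaXaaa#a[q3]aa (head 8)
Step 39: aaXaaa#[q3]aaa (head 7)
Step 40: aaXaaa[q3]#aaa (head 6)
Step 41: aaXaa[q3]a#aaa (head 5)
Step 42: aaXa[q3]aa#aaa (head 4)
Step 43: aaX[q3]aaa#aaa (head 3)
Step 44: aa[q3]Xaaa#aaa (head 2)
Step 45: aaa[q0]aaa#aaa (head 3)
Step 46: aaaX[q1]aa#aaa (head 4)
Step 47: aaaXa[q1]a#aaa (head 5)
Step 48: aaaXaa[q1]#aaa (head 6)
Step 49: aaaXaa#[q2]aaa (head 7)
Step 50: aaaXaa#a[q2]aa (head 8)
Step 51: aaaXaa#aa[q2]a (head 9)
Step 52: aaaXaa#aaa[q2]□ (head 10)
Step 53: aaaXaa#aa[q3]aa (head 9)
Step 54: aaaXaa#a[q3]aaa (head 8)
Step 55: aaaXaa#[q3]aaaa (head 7)
Step 56: aaaXaa[q3]#aaaa (head 6)
Step 57: aaaXa[q3]a#aaaa (head 5)
Step 58: aaaX[q3]aa#aaaa (head 4)
Step 59: aaa[q3]Xaa#aaaa (head 3)
Step 60: aaaa[q0]aa#aaaa (head 4)
Step 61: aaaaX[q1]a#aaaa (head 5)
Step 62: aaaaXa[q1]#aaaa (head 6)
Step 63: aaaaXa#[q2]aaaa (head 7)
Step 64: aaaaXa#a[q2]aaa (head 8)
Step 65: aaaaXa#aa[q2]aa (head 9)
Step 66: aaaaXa#aaa[q2]a (head 10)
Step 67: aaaaXa#aaaa[q2]□ (head 11)
Step 68: aaaaXa#aaa[q3]aa (head 10)
Step 69: aaaaXa#aa[q3]aaa (head 9)
Step 70: aaaaXa#a[q3]aaaa (head 8)
Step 71: aaaaXa#[q3]aaaaa (head 7)
Step 72: aaaaXa[q3]#aaaaa (head 6)
Step 73: aaaaX[q3]a#aaaaa (head 5)
Step 74: aaaa[q3]Xa#aaaaa (head 4)
Step 75: aaaaa[q0]a#aaaaa (head 5)
Step 76: aaaaaX[q1]#aaaaa (head 6)
Step 77: aaaaaX#[q2]aaaaa (head 7)
Step 78: aaaaaX#a[q2]aaaa (head 8)
Step 79: aaaaaX#aa[q2]aaa (head 9)
Step 80: aaaaaX#aaa[q2]aa (head 10)
Step 81: aaaaaX#aaaa[q2]a (head 11)
Step 82: aaaaaX#aaaaa[q2]□ (head 12)
Step 83: aaaaaX#aaaa[q3]aa (head 11)
Step 84: aaaaaX#aaa[q3]aaa (head 10)
Step 85: aaaaaX#aa[q3]aaaa (head 9)
Step 86: aaaaaX#a[q3]aaaaa (head 8)
Step 87: aaaaaX#[q3]aaaaaa (head 7)
Step 88: aaaaaX[q3]#aaaaaa (head 6)
Step 89: aaaaa[q3]X#aaaaaa (head 5)
Step 90: aaaaaa[q0]#aaaaaa (head 6)
Step 91: aaaaaa#[q3]aaaaaa (head 7)
Step 92: aaaaaa[q3]#aaaaaa (head 6)
Step 93: aaaaa[q3]a#aaaaaa (head 5)
Step 94: aaaa[q3]aa#aaaaaa (head 4)
Step 95: aaa[q3]aaa#aaaaaa (head 3)
Step 96: aa[q3]aaaa#aaaaaa (head 2)
Step 97: a[q3]aaaaa#aaaaaa (head 1)
Step 98: [q3]aaaaaa#aaaaaa (head 0)
Step 99: [q3]□aaaaaa#aaaaaa (head -1)
Step 100: □[qA]aaaaaa#aaaaaa (head 0)
The machine is in qA, so it halts and accepts.
Number of transitions executed: 100.

Final answer: 100 steps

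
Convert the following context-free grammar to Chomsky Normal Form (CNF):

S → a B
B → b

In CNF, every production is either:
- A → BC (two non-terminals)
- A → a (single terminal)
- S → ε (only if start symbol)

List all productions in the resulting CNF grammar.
The grammar has no ε-productions or unit productions to eliminate.
S → a B has terminal a in a right-hand side of length ≥ 2: introduce T_a → a and use T_a in place of a.
B → b is already in CNF (single terminal) – keep it.
S → a B becomes S → T_a B.
Resulting CNF grammar (3 productions): T_a → a; B → b; S → T_a B

Final answer: T_a → a; B → b; S → T_a B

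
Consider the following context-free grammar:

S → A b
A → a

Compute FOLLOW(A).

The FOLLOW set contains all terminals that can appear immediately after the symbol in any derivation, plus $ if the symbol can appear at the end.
A occurs only in S → A b, where it is immediately followed by the terminal b. So FOLLOW(A) = {b}.

Final answer: {b}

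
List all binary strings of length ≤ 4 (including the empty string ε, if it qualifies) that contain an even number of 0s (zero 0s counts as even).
Checking every binary string of length 0 to 4:
  Length 0: accepted: ε | rejected: (none)
  Length 1: accepted: 1 | rejected: 0
  Length 2: accepted: 00, 11 | rejected: 01, 10
  Length 3: accepted: 001, 010, 100, 111 | rejected: 000, 011, 101, 110
  Length 4: accepted: 0000, 0011, 0101, 0110, 1001, 1010, 1100, 1111 | rejected: 0001, 0010, 0100, 0111, 1000, 1011, 1101, 1110
Total: 16 string(s).

Final answer: ε, 1, 00, 11, 001, 010, 100, 111, 0000, 0011, 0101, 0110, 1001, 1010, 1100, 1111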